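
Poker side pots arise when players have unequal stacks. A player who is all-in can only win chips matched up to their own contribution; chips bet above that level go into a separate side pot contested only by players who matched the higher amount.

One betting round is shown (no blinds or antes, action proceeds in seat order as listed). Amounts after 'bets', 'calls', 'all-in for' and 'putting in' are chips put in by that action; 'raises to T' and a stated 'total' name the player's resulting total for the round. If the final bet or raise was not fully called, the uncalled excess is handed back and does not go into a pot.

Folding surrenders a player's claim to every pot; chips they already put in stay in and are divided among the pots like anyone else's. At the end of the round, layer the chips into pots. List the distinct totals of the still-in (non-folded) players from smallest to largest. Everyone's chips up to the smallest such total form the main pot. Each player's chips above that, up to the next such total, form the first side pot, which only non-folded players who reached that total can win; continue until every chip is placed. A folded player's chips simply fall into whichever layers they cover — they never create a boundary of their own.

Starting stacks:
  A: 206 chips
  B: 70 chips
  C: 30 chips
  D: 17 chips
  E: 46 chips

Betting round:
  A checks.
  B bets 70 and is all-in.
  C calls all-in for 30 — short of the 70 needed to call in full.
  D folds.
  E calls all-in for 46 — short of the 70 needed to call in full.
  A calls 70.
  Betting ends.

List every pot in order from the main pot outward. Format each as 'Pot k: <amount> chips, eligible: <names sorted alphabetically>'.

Pot 1: 120 chips, eligible: A, B, C, E
Pot 2: 48 chips, eligible: A, B, E
Pot 3: 48 chips, eligible: A, B

Derivation:
Contributions: A=70, B=70, C=30, E=46
Folded: D
Pot levels (distinct totals of non-folded players): 30, 46, 70
Layer 1-30: 30 each from A, B, C, E = 30*4 = 120 chips; eligible A, B, C, E
Layer 31-46: 16 each from A, B, E = 16*3 = 48 chips; eligible A, B, E
Layer 47-70: 24 each from A, B = 24*2 = 48 chips; eligible A, B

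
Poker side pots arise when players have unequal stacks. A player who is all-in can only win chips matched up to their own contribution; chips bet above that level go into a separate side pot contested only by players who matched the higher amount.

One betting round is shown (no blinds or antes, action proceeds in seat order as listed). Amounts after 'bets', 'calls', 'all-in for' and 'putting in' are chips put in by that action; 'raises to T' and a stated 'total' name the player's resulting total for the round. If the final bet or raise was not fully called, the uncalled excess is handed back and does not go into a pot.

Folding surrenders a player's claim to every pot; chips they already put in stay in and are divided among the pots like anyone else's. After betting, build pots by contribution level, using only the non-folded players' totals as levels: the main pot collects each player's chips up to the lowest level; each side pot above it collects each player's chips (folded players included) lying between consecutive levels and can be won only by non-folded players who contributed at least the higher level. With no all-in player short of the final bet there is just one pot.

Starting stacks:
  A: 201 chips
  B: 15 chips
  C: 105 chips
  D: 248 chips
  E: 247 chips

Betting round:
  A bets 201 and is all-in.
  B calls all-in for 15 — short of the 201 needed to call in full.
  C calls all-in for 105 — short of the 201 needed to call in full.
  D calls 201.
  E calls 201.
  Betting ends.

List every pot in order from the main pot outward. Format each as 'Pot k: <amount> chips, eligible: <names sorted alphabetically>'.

Contributions: A=201, B=15, C=105, D=201, E=201
Pot levels (distinct totals of non-folded players): 15, 105, 201
Layer 1-15: 15 each from A, B, C, D, E = 15*5 = 75 chips; eligible A, B, C, D, E
Layer 16-105: 90 each from A, C, D, E = 90*4 = 360 chips; eligible A, C, D, E
Layer 106-201: 96 each from A, D, E = 96*3 = 288 chips; eligible A, D, E

Pot 1: 75 chips, eligible: A, B, C, D, E
Pot 2: 360 chips, eligible: A, C, D, E
Pot 3: 288 chips, eligible: A, D, E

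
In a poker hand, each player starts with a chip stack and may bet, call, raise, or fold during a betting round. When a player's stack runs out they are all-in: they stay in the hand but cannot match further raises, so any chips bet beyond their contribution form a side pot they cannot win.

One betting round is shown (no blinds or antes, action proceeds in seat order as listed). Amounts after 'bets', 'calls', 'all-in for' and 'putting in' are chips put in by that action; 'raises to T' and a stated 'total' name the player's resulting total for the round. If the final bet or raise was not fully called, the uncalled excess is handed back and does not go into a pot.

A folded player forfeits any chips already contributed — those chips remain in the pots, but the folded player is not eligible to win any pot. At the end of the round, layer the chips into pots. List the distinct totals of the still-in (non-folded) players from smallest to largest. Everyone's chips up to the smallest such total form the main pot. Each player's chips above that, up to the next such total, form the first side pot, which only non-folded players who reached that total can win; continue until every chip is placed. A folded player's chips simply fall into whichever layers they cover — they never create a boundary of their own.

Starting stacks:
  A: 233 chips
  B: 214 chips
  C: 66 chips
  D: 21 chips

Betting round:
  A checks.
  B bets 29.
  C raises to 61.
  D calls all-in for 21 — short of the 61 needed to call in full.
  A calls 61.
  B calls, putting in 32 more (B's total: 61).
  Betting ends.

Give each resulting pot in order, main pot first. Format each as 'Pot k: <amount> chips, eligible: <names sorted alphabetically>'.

Contributions: A=61, B=61, C=61, D=21
Pot levels (distinct totals of non-folded players): 21, 61
Layer 1-21: 21 each from A, B, C, D = 21*4 = 84 chips; eligible A, B, C, D
Layer 22-61: 40 each from A, B, C = 40*3 = 120 chips; eligible A, B, C

Pot 1: 84 chips, eligible: A, B, C, D
Pot 2: 120 chips, eligible: A, B, C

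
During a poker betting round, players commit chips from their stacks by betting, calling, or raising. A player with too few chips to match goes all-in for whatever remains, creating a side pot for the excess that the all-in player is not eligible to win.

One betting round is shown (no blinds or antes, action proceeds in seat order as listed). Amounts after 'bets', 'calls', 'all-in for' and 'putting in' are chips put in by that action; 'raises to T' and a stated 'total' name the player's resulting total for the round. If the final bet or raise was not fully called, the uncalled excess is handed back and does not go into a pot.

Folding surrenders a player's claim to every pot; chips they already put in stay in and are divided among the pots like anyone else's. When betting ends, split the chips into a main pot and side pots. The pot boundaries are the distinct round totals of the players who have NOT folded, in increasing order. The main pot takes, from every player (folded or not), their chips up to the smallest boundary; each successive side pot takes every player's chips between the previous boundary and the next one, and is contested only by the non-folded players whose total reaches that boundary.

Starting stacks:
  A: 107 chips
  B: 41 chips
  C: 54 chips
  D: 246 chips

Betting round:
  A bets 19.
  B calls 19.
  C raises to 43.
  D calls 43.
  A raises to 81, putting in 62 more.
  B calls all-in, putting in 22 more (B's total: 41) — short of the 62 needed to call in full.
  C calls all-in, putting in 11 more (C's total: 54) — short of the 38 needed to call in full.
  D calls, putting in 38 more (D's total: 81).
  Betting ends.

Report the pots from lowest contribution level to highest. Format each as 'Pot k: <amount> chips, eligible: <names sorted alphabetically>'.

Contributions: A=81, B=41, C=54, D=81
Pot levels (distinct totals of non-folded players): 41, 54, 81
Layer 1-41: 41 each from A, B, C, D = 41*4 = 164 chips; eligible A, B, C, D
Layer 42-54: 13 each from A, C, D = 13*3 = 39 chips; eligible A, C, D
Layer 55-81: 27 each from A, D = 27*2 = 54 chips; eligible A, D

Pot 1: 164 chips, eligible: A, B, C, D
Pot 2: 39 chips, eligible: A, C, D
Pot 3: 54 chips, eligible: A, D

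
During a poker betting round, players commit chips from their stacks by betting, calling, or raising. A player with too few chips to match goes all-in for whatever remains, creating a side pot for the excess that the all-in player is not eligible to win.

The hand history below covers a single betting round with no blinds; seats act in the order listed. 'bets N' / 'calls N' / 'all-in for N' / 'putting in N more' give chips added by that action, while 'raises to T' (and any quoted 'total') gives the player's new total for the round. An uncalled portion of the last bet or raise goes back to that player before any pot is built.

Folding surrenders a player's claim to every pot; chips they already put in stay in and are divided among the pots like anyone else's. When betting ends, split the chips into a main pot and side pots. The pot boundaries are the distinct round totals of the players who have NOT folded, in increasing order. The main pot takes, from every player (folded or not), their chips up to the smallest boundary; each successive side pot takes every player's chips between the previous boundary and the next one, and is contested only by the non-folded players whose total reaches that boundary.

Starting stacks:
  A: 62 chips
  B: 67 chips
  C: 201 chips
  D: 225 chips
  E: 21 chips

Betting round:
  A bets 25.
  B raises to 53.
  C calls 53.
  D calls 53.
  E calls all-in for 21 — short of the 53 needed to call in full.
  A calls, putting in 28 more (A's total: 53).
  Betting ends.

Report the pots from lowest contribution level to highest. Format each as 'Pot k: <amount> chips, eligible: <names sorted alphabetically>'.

Contributions: A=53, B=53, C=53, D=53, E=21
Pot levels (distinct totals of non-folded players): 21, 53
Layer 1-21: 21 each from A, B, C, D, E = 21*5 = 105 chips; eligible A, B, C, D, E
Layer 22-53: 32 each from A, B, C, D = 32*4 = 128 chips; eligible A, B, C, D

Pot 1: 105 chips, eligible: A, B, C, D, E
Pot 2: 128 chips, eligible: A, B, C, D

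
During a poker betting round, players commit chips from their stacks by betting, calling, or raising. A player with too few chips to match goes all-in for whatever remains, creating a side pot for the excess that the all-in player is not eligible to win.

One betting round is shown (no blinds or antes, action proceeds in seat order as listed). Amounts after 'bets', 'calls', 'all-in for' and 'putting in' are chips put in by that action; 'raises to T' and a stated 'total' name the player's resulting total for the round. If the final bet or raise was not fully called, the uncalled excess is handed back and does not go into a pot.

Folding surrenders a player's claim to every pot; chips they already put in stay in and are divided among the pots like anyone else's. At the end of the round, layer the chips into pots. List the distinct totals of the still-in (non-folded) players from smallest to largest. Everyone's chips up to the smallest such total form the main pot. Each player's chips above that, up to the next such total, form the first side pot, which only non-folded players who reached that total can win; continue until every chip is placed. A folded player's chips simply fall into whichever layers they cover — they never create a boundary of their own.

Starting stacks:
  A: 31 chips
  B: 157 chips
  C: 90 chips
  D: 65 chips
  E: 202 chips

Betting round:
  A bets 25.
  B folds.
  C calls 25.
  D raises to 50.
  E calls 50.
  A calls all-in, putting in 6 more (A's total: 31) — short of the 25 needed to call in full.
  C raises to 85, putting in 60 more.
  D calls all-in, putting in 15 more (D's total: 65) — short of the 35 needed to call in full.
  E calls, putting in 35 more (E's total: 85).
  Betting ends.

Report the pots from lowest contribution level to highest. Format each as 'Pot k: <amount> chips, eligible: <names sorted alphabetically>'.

Contributions: A=31, C=85, D=65, E=85
Folded: B
Pot levels (distinct totals of non-folded players): 31, 65, 85
Layer 1-31: 31 each from A, C, D, E = 31*4 = 124 chips; eligible A, C, D, E
Layer 32-65: 34 each from C, D, E = 34*3 = 102 chips; eligible C, D, E
Layer 66-85: 20 each from C, E = 20*2 = 40 chips; eligible C, E

Pot 1: 124 chips, eligible: A, C, D, E
Pot 2: 102 chips, eligible: C, D, E
Pot 3: 40 chips, eligible: C, E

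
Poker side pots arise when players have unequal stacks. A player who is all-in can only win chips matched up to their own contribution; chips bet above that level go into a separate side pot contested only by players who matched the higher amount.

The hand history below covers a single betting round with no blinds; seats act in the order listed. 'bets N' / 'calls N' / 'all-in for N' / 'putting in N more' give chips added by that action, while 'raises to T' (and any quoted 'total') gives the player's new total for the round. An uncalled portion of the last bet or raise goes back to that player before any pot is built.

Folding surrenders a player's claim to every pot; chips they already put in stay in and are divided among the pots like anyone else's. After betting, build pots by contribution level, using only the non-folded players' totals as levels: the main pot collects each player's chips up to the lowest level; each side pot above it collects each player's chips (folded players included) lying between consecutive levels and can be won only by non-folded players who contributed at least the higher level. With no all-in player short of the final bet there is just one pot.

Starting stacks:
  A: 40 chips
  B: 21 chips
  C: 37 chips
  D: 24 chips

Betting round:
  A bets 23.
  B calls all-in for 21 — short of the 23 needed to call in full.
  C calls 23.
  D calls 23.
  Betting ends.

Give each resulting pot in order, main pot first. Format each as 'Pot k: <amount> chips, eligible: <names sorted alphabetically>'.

Pot 1: 84 chips, eligible: A, B, C, D
Pot 2: 6 chips, eligible: A, C, D

Derivation:
Contributions: A=23, B=21, C=23, D=23
Pot levels (distinct totals of non-folded players): 21, 23
Layer 1-21: 21 each from A, B, C, D = 21*4 = 84 chips; eligible A, B, C, D
Layer 22-23: 2 each from A, C, D = 2*3 = 6 chips; eligible A, C, D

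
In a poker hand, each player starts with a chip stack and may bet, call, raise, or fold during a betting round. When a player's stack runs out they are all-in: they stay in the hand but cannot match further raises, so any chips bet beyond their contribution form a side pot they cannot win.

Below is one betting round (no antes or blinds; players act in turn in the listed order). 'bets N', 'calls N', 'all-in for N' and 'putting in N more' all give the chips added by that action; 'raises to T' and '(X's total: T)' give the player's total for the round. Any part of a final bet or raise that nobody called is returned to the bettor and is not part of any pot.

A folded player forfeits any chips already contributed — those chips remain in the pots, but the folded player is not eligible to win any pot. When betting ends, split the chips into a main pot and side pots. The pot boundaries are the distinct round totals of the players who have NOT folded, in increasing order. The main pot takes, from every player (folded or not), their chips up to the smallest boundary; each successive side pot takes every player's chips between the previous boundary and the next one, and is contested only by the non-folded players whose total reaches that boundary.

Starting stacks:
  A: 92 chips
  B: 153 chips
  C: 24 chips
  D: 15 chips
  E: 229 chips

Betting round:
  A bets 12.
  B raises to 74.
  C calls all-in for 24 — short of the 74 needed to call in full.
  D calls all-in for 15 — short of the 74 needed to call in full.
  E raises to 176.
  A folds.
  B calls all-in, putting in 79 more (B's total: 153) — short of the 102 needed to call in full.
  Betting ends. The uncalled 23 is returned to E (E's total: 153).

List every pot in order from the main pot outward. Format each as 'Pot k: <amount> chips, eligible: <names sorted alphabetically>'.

Contributions (after 23 returned to E): A=12, B=153, C=24, D=15, E=153
Folded: A
Pot levels (distinct totals of non-folded players): 15, 24, 153
Layer 1-15: A 12 + B 15 + C 15 + D 15 + E 15 = 72 chips; eligible B, C, D, E
Layer 16-24: 9 each from B, C, E = 9*3 = 27 chips; eligible B, C, E
Layer 25-153: 129 each from B, E = 129*2 = 258 chips; eligible B, E

Pot 1: 72 chips, eligible: B, C, D, E
Pot 2: 27 chips, eligible: B, C, E
Pot 3: 258 chips, eligible: B, E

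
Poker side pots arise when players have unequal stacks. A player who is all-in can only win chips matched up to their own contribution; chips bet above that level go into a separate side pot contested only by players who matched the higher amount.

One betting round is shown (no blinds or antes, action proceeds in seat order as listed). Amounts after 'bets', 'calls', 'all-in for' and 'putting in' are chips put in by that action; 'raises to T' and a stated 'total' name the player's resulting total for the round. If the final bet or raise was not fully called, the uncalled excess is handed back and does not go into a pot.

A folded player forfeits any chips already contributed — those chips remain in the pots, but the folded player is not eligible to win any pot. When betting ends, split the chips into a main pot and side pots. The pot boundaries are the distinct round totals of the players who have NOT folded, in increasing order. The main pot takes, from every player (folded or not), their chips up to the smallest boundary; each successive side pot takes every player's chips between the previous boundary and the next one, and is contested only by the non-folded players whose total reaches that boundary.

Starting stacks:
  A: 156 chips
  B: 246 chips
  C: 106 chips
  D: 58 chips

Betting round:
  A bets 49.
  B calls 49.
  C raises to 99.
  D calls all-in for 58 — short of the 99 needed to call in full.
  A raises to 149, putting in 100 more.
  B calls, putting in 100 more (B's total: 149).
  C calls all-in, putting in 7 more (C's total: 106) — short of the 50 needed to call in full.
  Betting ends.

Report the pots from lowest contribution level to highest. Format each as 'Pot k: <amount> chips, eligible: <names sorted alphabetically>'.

Pot 1: 232 chips, eligible: A, B, C, D
Pot 2: 144 chips, eligible: A, B, C
Pot 3: 86 chips, eligible: A, B

Derivation:
Contributions: A=149, B=149, C=106, D=58
Pot levels (distinct totals of non-folded players): 58, 106, 149
Layer 1-58: 58 each from A, B, C, D = 58*4 = 232 chips; eligible A, B, C, D
Layer 59-106: 48 each from A, B, C = 48*3 = 144 chips; eligible A, B, C
Layer 107-149: 43 each from A, B = 43*2 = 86 chips; eligible A, B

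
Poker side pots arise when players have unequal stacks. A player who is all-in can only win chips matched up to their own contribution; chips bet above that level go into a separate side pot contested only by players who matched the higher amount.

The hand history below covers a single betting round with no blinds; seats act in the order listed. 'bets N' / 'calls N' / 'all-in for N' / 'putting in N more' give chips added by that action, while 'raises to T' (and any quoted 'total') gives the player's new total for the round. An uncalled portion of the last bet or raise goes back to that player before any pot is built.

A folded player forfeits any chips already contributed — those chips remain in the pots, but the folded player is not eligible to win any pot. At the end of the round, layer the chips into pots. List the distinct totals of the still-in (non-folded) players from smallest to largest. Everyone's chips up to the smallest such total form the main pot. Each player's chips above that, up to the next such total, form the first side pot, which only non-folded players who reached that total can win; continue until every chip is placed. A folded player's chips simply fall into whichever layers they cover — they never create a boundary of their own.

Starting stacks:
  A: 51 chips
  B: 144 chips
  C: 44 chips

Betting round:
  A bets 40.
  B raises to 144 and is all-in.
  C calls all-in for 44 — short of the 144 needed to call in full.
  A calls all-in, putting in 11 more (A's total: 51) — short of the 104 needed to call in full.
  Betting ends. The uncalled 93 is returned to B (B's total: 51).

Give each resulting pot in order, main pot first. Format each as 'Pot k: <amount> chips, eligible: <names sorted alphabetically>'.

Pot 1: 132 chips, eligible: A, B, C
Pot 2: 14 chips, eligible: A, B

Derivation:
Contributions (after 93 returned to B): A=51, B=51, C=44
Pot levels (distinct totals of non-folded players): 44, 51
Layer 1-44: 44 each from A, B, C = 44*3 = 132 chips; eligible A, B, C
Layer 45-51: 7 each from A, B = 7*2 = 14 chips; eligible A, B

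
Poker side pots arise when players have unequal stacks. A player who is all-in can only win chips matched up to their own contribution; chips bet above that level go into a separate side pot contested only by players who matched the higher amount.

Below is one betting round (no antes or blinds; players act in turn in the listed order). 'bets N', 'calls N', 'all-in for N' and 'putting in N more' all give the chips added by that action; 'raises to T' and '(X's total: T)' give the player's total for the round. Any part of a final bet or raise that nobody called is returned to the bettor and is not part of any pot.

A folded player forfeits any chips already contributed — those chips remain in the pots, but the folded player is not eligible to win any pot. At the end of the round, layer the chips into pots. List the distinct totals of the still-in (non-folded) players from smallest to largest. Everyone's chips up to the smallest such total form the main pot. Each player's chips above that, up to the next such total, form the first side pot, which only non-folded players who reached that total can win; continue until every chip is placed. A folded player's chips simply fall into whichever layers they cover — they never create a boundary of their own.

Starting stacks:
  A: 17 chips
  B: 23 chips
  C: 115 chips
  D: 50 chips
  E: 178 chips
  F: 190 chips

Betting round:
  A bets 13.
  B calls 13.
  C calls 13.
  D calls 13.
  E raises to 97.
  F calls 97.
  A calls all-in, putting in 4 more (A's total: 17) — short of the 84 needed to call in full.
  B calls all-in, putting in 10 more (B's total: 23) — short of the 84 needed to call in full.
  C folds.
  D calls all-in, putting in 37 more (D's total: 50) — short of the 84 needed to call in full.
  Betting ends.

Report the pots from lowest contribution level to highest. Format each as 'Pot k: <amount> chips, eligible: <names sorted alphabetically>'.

Pot 1: 98 chips, eligible: A, B, D, E, F
Pot 2: 24 chips, eligible: B, D, E, F
Pot 3: 81 chips, eligible: D, E, F
Pot 4: 94 chips, eligible: E, F

Derivation:
Contributions: A=17, B=23, C=13, D=50, E=97, F=97
Folded: C
Pot levels (distinct totals of non-folded players): 17, 23, 50, 97
Layer 1-17: A 17 + B 17 + C 13 + D 17 + E 17 + F 17 = 98 chips; eligible A, B, D, E, F
Layer 18-23: 6 each from B, D, E, F = 6*4 = 24 chips; eligible B, D, E, F
Layer 24-50: 27 each from D, E, F = 27*3 = 81 chips; eligible D, E, F
Layer 51-97: 47 each from E, F = 47*2 = 94 chips; eligible E, F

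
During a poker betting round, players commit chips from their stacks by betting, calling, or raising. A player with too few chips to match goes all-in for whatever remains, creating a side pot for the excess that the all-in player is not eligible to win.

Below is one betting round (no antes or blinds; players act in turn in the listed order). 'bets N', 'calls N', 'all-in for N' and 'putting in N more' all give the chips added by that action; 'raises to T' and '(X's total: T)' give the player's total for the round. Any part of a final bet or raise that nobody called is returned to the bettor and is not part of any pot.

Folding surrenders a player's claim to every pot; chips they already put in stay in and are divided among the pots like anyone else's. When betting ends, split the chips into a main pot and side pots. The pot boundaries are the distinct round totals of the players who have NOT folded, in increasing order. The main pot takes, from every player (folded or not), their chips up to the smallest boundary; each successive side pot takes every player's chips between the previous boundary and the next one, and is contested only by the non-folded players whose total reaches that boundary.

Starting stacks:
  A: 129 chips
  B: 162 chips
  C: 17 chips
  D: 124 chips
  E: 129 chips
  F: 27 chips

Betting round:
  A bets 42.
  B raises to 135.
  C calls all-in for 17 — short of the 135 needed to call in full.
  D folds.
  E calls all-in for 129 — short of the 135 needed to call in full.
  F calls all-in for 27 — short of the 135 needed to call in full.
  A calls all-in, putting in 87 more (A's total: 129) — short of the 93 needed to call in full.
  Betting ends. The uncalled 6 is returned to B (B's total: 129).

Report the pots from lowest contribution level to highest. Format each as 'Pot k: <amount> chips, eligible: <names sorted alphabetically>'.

Contributions (after 6 returned to B): A=129, B=129, C=17, E=129, F=27
Folded: D
Pot levels (distinct totals of non-folded players): 17, 27, 129
Layer 1-17: 17 each from A, B, C, E, F = 17*5 = 85 chips; eligible A, B, C, E, F
Layer 18-27: 10 each from A, B, E, F = 10*4 = 40 chips; eligible A, B, E, F
Layer 28-129: 102 each from A, B, E = 102*3 = 306 chips; eligible A, B, E

Pot 1: 85 chips, eligible: A, B, C, E, F
Pot 2: 40 chips, eligible: A, B, E, F
Pot 3: 306 chips, eligible: A, B, E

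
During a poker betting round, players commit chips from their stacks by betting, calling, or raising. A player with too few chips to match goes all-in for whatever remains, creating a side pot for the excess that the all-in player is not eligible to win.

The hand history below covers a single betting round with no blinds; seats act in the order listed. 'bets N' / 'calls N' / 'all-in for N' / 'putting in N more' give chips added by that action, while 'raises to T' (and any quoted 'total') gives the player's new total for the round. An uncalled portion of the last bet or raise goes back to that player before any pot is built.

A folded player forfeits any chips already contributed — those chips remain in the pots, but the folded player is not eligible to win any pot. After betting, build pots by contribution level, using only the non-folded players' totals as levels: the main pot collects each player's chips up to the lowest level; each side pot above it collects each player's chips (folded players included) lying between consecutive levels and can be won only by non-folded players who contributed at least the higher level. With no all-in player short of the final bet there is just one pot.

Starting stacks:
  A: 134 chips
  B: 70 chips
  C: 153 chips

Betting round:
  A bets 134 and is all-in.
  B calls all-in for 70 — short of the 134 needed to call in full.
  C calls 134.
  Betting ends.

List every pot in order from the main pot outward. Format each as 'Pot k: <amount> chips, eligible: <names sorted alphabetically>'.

Pot 1: 210 chips, eligible: A, B, C
Pot 2: 128 chips, eligible: A, C

Derivation:
Contributions: A=134, B=70, C=134
Pot levels (distinct totals of non-folded players): 70, 134
Layer 1-70: 70 each from A, B, C = 70*3 = 210 chips; eligible A, B, C
Layer 71-134: 64 each from A, C = 64*2 = 128 chips; eligible A, C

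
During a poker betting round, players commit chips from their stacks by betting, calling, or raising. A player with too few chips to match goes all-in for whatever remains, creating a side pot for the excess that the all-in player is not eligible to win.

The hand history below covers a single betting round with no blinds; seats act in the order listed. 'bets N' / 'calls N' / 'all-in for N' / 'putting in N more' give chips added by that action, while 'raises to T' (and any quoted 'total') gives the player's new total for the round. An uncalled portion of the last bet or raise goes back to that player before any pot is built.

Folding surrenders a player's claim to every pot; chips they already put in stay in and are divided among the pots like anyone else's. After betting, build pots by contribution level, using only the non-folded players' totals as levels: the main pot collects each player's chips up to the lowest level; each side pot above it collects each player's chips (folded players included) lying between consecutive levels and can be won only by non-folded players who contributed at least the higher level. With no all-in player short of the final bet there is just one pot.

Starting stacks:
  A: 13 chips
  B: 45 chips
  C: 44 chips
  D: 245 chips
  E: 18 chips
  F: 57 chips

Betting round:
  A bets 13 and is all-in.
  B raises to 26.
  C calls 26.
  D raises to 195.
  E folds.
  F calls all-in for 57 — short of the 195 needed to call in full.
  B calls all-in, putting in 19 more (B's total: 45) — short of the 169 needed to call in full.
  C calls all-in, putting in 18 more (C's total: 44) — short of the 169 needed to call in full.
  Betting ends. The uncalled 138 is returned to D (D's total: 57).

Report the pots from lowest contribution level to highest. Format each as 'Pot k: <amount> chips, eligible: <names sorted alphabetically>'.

Pot 1: 65 chips, eligible: A, B, C, D, F
Pot 2: 124 chips, eligible: B, C, D, F
Pot 3: 3 chips, eligible: B, D, F
Pot 4: 24 chips, eligible: D, F

Derivation:
Contributions (after 138 returned to D): A=13, B=45, C=44, D=57, F=57
Folded: E
Pot levels (distinct totals of non-folded players): 13, 44, 45, 57
Layer 1-13: 13 each from A, B, C, D, F = 13*5 = 65 chips; eligible A, B, C, D, F
Layer 14-44: 31 each from B, C, D, F = 31*4 = 124 chips; eligible B, C, D, F
Layer 45-45: 1 each from B, D, F = 1*3 = 3 chips; eligible B, D, F
Layer 46-57: 12 each from D, F = 12*2 = 24 chips; eligible D, F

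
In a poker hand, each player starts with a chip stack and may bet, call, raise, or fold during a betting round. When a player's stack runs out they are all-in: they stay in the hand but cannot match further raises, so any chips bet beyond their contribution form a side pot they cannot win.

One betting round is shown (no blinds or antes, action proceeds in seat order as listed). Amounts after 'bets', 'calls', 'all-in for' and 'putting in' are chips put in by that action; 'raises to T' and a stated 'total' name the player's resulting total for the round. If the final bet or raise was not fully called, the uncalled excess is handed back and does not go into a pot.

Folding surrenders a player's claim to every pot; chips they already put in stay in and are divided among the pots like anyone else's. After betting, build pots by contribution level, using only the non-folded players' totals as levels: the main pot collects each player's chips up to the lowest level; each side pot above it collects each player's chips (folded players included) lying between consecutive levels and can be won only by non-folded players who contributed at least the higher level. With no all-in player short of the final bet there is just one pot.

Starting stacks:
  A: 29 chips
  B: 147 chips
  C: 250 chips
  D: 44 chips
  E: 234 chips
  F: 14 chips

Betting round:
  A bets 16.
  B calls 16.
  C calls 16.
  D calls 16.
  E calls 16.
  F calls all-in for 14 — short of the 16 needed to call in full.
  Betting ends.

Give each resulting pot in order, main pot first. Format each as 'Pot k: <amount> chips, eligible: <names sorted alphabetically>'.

Pot 1: 84 chips, eligible: A, B, C, D, E, F
Pot 2: 10 chips, eligible: A, B, C, D, E

Derivation:
Contributions: A=16, B=16, C=16, D=16, E=16, F=14
Pot levels (distinct totals of non-folded players): 14, 16
Layer 1-14: 14 each from A, B, C, D, E, F = 14*6 = 84 chips; eligible A, B, C, D, E, F
Layer 15-16: 2 each from A, B, C, D, E = 2*5 = 10 chips; eligible A, B, C, D, E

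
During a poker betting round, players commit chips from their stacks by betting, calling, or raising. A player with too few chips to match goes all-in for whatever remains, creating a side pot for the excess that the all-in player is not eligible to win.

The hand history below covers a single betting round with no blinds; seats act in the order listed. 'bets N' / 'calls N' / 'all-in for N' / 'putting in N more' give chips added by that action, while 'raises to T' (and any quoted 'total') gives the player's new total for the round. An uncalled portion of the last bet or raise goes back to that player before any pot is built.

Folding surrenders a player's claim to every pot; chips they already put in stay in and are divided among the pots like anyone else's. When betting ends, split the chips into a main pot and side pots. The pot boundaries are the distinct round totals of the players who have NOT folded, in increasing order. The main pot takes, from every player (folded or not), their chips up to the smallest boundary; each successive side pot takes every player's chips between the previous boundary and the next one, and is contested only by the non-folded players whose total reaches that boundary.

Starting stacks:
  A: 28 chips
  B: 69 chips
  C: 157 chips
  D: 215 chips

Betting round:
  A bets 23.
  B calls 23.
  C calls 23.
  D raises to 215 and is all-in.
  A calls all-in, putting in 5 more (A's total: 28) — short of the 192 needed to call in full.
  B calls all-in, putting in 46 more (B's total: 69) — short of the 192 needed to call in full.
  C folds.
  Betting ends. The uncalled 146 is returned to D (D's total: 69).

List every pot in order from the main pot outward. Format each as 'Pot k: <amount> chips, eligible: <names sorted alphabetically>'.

Contributions (after 146 returned to D): A=28, B=69, C=23, D=69
Folded: C
Pot levels (distinct totals of non-folded players): 28, 69
Layer 1-28: A 28 + B 28 + C 23 + D 28 = 107 chips; eligible A, B, D
Layer 29-69: 41 each from B, D = 41*2 = 82 chips; eligible B, D

Pot 1: 107 chips, eligible: A, B, D
Pot 2: 82 chips, eligible: B, D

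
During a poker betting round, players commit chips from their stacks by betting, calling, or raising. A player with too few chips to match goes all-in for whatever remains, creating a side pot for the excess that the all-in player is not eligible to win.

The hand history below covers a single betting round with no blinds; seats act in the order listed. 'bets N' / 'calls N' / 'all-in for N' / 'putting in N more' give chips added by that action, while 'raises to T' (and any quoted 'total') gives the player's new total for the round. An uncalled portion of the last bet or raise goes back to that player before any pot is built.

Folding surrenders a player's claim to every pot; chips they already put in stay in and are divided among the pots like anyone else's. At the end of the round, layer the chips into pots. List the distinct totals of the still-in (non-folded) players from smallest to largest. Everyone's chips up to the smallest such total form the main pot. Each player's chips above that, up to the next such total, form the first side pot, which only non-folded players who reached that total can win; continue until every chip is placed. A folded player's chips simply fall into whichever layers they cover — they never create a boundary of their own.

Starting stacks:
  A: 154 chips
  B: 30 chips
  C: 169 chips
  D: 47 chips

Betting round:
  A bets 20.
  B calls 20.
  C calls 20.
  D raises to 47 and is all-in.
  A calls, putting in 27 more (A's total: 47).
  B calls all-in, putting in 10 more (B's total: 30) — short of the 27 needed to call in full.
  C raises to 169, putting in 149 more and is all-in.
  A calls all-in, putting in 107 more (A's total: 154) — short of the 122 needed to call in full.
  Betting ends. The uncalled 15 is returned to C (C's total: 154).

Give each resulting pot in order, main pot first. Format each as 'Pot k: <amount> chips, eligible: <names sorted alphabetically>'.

Pot 1: 120 chips, eligible: A, B, C, D
Pot 2: 51 chips, eligible: A, C, D
Pot 3: 214 chips, eligible: A, C

Derivation:
Contributions (after 15 returned to C): A=154, B=30, C=154, D=47
Pot levels (distinct totals of non-folded players): 30, 47, 154
Layer 1-30: 30 each from A, B, C, D = 30*4 = 120 chips; eligible A, B, C, D
Layer 31-47: 17 each from A, C, D = 17*3 = 51 chips; eligible A, C, D
Layer 48-154: 107 each from A, C = 107*2 = 214 chips; eligible A, C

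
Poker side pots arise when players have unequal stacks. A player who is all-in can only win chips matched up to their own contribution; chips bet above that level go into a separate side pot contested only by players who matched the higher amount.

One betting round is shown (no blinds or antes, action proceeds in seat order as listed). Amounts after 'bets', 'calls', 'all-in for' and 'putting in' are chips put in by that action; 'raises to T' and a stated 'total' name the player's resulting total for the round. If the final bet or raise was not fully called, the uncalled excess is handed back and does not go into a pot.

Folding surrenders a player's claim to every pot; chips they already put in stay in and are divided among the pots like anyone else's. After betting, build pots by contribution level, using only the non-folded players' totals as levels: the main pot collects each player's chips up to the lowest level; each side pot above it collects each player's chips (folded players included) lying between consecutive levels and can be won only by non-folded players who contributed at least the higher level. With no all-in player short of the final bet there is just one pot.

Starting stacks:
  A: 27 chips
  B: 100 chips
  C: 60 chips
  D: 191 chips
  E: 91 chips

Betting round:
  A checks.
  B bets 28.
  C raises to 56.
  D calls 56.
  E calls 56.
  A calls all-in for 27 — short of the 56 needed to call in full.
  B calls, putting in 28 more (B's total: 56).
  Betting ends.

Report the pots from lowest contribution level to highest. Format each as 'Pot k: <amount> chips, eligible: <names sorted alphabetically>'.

Pot 1: 135 chips, eligible: A, B, C, D, E
Pot 2: 116 chips, eligible: B, C, D, E

Derivation:
Contributions: A=27, B=56, C=56, D=56, E=56
Pot levels (distinct totals of non-folded players): 27, 56
Layer 1-27: 27 each from A, B, C, D, E = 27*5 = 135 chips; eligible A, B, C, D, E
Layer 28-56: 29 each from B, C, D, E = 29*4 = 116 chips; eligible B, C, D, E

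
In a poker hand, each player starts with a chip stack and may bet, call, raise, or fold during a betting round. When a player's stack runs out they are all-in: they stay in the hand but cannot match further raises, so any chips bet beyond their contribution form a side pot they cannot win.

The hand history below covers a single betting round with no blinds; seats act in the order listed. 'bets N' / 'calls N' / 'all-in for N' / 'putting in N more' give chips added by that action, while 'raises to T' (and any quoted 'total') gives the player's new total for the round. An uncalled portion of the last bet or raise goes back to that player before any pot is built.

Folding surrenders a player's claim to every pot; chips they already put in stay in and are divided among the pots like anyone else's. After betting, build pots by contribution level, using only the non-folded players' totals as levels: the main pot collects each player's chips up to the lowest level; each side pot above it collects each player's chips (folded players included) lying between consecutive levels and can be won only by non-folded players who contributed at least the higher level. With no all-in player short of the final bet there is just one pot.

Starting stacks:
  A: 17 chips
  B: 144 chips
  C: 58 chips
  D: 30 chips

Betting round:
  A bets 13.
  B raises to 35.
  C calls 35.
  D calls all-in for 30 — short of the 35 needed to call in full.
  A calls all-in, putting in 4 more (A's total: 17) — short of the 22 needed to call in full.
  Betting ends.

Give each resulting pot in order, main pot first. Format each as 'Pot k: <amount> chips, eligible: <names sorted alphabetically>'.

Pot 1: 68 chips, eligible: A, B, C, D
Pot 2: 39 chips, eligible: B, C, D
Pot 3: 10 chips, eligible: B, C

Derivation:
Contributions: A=17, B=35, C=35, D=30
Pot levels (distinct totals of non-folded players): 17, 30, 35
Layer 1-17: 17 each from A, B, C, D = 17*4 = 68 chips; eligible A, B, C, D
Layer 18-30: 13 each from B, C, D = 13*3 = 39 chips; eligible B, C, D
Layer 31-35: 5 each from B, C = 5*2 = 10 chips; eligible B, C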